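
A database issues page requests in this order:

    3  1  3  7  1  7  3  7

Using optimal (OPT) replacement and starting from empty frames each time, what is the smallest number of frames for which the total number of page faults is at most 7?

2

f=1: 8 faults
f=2: 4 faults
f=3: 3 faults
Smallest f with faults ≤ 7 is 2.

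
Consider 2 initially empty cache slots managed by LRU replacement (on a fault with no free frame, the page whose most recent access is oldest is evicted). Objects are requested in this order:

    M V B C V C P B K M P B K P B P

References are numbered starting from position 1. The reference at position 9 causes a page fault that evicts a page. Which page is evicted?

pos 1: M -> fault, frames {M}
pos 2: V -> fault, frames {M,V}
pos 3: B -> fault, evict M, frames {V,B}
pos 4: C -> fault, evict V, frames {B,C}
pos 5: V -> fault, evict B, frames {C,V}
pos 6: C -> hit
pos 7: P -> fault, evict V, frames {C,P}
pos 8: B -> fault, evict C, frames {P,B}
pos 9: K -> fault, evict P, frames {B,K}
At position 9, page P is evicted.

P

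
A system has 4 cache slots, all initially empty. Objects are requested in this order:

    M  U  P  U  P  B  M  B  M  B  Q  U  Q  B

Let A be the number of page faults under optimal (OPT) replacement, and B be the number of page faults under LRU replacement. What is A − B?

-1

Under OPT: F F F . . F . . . . F . . . → 5 faults.
Under LRU: F F F . . F . . . . F F . . → 6 faults.
A − B = 5 − 6 = -1.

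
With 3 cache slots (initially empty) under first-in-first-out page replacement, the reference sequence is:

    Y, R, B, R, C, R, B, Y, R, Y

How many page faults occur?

Y: fault, frames (Y)
R: fault, frames (Y R)
B: fault, frames (Y R B)
R: hit
C: fault, evict Y, frames (R B C)
R: hit
B: hit
Y: fault, evict R, frames (B C Y)
R: fault, evict B, frames (C Y R)
Y: hit
Page faults: 6.

6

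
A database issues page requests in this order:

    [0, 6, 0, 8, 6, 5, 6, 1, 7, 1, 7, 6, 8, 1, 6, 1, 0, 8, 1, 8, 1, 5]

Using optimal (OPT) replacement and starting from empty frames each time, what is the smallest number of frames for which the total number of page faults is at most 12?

f=1: 22 faults
f=2: 12 faults
f=3: 9 faults
f=4: 8 faults
f=5: 7 faults
f=6: 6 faults
Smallest f with faults ≤ 12 is 2.

2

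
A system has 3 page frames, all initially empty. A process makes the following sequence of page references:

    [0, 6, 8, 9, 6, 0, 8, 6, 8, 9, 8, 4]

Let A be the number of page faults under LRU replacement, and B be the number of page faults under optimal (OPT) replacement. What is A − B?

Under LRU: F F F F . F F . . F . F → 8 faults.
Under OPT: F F F F . . F . . . . F → 6 faults.
A − B = 8 − 6 = 2.

2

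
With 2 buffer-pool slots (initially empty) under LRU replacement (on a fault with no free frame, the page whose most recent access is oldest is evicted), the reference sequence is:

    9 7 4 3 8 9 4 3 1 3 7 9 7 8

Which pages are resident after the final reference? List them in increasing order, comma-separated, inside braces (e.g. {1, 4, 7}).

9 → fault, frames (9)
7 → fault, frames (9 7)
4 → fault, evict 9, frames (7 4)
3 → fault, evict 7, frames (4 3)
8 → fault, evict 4, frames (3 8)
9 → fault, evict 3, frames (8 9)
4 → fault, evict 8, frames (9 4)
3 → fault, evict 9, frames (4 3)
1 → fault, evict 4, frames (3 1)
3 → hit
7 → fault, evict 1, frames (3 7)
9 → fault, evict 3, frames (7 9)
7 → hit
8 → fault, evict 9, frames (7 8)

{7, 8}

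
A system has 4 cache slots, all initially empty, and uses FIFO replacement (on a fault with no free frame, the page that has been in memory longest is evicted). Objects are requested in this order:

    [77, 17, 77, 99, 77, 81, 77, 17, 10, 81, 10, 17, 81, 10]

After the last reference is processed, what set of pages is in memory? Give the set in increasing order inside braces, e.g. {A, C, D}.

{10, 17, 81, 99}

77 -> fault, frames {77}
17 -> fault, frames {77,17}
77 -> hit
99 -> fault, frames {77,17,99}
77 -> hit
81 -> fault, frames {77,17,99,81}
77 -> hit
17 -> hit
10 -> fault, evict 77, frames {17,99,81,10}
81 -> hit
10 -> hit
17 -> hit
81 -> hit
10 -> hit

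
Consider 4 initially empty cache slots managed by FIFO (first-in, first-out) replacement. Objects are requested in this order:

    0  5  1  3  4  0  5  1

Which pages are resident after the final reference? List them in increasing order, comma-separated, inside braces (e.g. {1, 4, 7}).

0 -> miss, frames (0)
5 -> miss, frames (0 5)
1 -> miss, frames (0 5 1)
3 -> miss, frames (0 5 1 3)
4 -> miss, evict 0, frames (5 1 3 4)
0 -> miss, evict 5, frames (1 3 4 0)
5 -> miss, evict 1, frames (3 4 0 5)
1 -> miss, evict 3, frames (4 0 5 1)

{0, 1, 4, 5}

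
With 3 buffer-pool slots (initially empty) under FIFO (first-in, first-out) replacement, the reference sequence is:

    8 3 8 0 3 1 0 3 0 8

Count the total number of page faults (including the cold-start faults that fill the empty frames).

5

8: fault, frames {8}
3: fault, frames {8,3}
8: hit
0: fault, frames {8,3,0}
3: hit
1: fault, evict 8, frames {3,0,1}
0: hit
3: hit
0: hit
8: fault, evict 3, frames {0,1,8}
Page faults: 5.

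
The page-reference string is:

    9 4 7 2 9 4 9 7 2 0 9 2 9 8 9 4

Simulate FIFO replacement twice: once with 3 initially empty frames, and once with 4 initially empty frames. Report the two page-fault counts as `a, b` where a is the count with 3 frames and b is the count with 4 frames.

3 frames: F F F F F F . F F F F . . F . F → 12 faults.
4 frames: F F F F . . . . . F F . . F . F → 8 faults.
8 < 12: adding a frame reduced faults, as is typical.

12, 8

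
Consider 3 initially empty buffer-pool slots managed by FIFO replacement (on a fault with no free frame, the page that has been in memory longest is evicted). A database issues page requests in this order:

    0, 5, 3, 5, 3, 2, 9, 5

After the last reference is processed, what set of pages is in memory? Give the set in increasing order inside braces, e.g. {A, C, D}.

0 → miss, frames [0]
5 → miss, frames [0, 5]
3 → miss, frames [0, 5, 3]
5 → hit
3 → hit
2 → miss, evict 0, frames [5, 3, 2]
9 → miss, evict 5, frames [3, 2, 9]
5 → miss, evict 3, frames [2, 9, 5]

{2, 5, 9}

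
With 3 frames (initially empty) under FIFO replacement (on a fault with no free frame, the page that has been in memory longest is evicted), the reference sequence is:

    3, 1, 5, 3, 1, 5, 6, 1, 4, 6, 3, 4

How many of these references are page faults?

3: miss, frames (3)
1: miss, frames (3 1)
5: miss, frames (3 1 5)
3: hit
1: hit
5: hit
6: miss, evict 3, frames (1 5 6)
1: hit
4: miss, evict 1, frames (5 6 4)
6: hit
3: miss, evict 5, frames (6 4 3)
4: hit
Page faults: 6.

6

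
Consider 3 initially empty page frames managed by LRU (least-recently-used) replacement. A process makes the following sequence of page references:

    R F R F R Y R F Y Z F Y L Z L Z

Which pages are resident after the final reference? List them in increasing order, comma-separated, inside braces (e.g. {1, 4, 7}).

{L, Y, Z}

R → fault, frames [R]
F → fault, frames [R, F]
R → hit
F → hit
R → hit
Y → fault, frames [F, R, Y]
R → hit
F → hit
Y → hit
Z → fault, evict R, frames [F, Y, Z]
F → hit
Y → hit
L → fault, evict Z, frames [F, Y, L]
Z → fault, evict F, frames [Y, L, Z]
L → hit
Z → hit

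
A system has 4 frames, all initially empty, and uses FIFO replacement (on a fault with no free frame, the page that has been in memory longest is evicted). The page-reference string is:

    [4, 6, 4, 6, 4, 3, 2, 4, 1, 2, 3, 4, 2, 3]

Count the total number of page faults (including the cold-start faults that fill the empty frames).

6

4 -> fault, frames [4]
6 -> fault, frames [4, 6]
4 -> hit
6 -> hit
4 -> hit
3 -> fault, frames [4, 6, 3]
2 -> fault, frames [4, 6, 3, 2]
4 -> hit
1 -> fault, evict 4, frames [6, 3, 2, 1]
2 -> hit
3 -> hit
4 -> fault, evict 6, frames [3, 2, 1, 4]
2 -> hit
3 -> hit
Page faults: 6.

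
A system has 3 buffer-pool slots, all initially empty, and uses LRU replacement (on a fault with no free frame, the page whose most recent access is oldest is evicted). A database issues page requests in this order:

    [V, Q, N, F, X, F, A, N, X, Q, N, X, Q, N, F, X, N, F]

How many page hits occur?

7

V → fault, frames (V)
Q → fault, frames (V Q)
N → fault, frames (V Q N)
F → fault, evict V, frames (Q N F)
X → fault, evict Q, frames (N F X)
F → hit
A → fault, evict N, frames (X F A)
N → fault, evict X, frames (F A N)
X → fault, evict F, frames (A N X)
Q → fault, evict A, frames (N X Q)
N → hit
X → hit
Q → hit
N → hit
F → fault, evict X, frames (Q N F)
X → fault, evict Q, frames (N F X)
N → hit
F → hit
Hits: 7.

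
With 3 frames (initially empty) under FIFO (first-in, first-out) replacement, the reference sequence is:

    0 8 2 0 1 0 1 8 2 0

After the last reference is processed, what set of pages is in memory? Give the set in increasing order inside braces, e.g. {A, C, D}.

{0, 2, 8}

0 → miss, frames [0]
8 → miss, frames [0, 8]
2 → miss, frames [0, 8, 2]
0 → hit
1 → miss, evict 0, frames [8, 2, 1]
0 → miss, evict 8, frames [2, 1, 0]
1 → hit
8 → miss, evict 2, frames [1, 0, 8]
2 → miss, evict 1, frames [0, 8, 2]
0 → hit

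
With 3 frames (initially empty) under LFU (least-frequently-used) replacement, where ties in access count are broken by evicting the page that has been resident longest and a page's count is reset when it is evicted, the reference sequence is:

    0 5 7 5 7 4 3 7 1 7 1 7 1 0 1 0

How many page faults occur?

7

0 -> miss, frames [0]
5 -> miss, frames [0, 5]
7 -> miss, frames [0, 5, 7]
5 -> hit
7 -> hit
4 -> miss, evict 0, frames [5, 7, 4]
3 -> miss, evict 4, frames [5, 7, 3]
7 -> hit
1 -> miss, evict 3, frames [5, 7, 1]
7 -> hit
1 -> hit
7 -> hit
1 -> hit
0 -> miss, evict 5, frames [7, 1, 0]
1 -> hit
0 -> hit
Page faults: 7.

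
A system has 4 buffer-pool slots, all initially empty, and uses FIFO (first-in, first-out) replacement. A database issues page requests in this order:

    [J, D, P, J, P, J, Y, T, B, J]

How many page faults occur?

7

J -> miss, frames {J}
D -> miss, frames {J,D}
P -> miss, frames {J,D,P}
J -> hit
P -> hit
J -> hit
Y -> miss, frames {J,D,P,Y}
T -> miss, evict J, frames {D,P,Y,T}
B -> miss, evict D, frames {P,Y,T,B}
J -> miss, evict P, frames {Y,T,B,J}
Page faults: 7.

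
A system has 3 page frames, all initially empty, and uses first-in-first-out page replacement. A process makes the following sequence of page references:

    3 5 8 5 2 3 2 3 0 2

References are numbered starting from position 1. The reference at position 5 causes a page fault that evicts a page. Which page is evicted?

3

pos 1: 3 -> fault, frames {3}
pos 2: 5 -> fault, frames {3,5}
pos 3: 8 -> fault, frames {3,5,8}
pos 4: 5 -> hit
pos 5: 2 -> fault, evict 3, frames {5,8,2}
At position 5, page 3 is evicted.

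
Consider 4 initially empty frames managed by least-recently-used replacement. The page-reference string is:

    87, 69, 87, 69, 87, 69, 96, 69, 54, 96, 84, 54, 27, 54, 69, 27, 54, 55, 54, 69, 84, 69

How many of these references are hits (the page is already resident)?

87: miss, frames (87)
69: miss, frames (87 69)
87: hit
69: hit
87: hit
69: hit
96: miss, frames (87 69 96)
69: hit
54: miss, frames (87 96 69 54)
96: hit
84: miss, evict 87, frames (69 54 96 84)
54: hit
27: miss, evict 69, frames (96 84 54 27)
54: hit
69: miss, evict 96, frames (84 27 54 69)
27: hit
54: hit
55: miss, evict 84, frames (69 27 54 55)
54: hit
69: hit
84: miss, evict 27, frames (55 54 69 84)
69: hit
Hits: 13.

13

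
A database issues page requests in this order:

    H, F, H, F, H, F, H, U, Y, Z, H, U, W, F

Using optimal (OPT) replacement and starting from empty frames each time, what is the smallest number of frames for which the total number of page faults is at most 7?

3

f=1: 14 faults
f=2: 8 faults
f=3: 7 faults
f=4: 6 faults
f=5: 6 faults
f=6: 6 faults
Smallest f with faults ≤ 7 is 3.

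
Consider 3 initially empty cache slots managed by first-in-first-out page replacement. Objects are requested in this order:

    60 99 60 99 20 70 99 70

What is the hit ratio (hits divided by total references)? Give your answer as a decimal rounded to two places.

0.50

60 → fault, frames {60}
99 → fault, frames {60,99}
60 → hit
99 → hit
20 → fault, frames {60,99,20}
70 → fault, evict 60, frames {99,20,70}
99 → hit
70 → hit
Hits: 4 of 8 references → 4/8 = 0.5000.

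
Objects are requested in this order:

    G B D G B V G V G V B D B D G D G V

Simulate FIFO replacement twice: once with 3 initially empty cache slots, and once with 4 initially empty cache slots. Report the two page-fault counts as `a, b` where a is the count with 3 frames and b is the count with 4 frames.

8, 4

3 frames: F F F . . F F . . . F F . . . . . F → 8 faults.
4 frames: F F F . . F . . . . . . . . . . . . → 4 faults.
4 < 8: adding a frame reduced faults, as is typical.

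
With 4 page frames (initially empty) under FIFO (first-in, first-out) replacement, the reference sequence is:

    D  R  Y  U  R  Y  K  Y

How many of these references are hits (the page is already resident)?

D -> fault, frames {D}
R -> fault, frames {D,R}
Y -> fault, frames {D,R,Y}
U -> fault, frames {D,R,Y,U}
R -> hit
Y -> hit
K -> fault, evict D, frames {R,Y,U,K}
Y -> hit
Hits: 3.

3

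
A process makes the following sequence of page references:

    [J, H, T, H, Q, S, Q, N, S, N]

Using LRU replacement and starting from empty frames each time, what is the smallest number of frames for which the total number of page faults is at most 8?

f=1: 10 faults
f=2: 7 faults
f=3: 6 faults
f=4: 6 faults
f=5: 6 faults
f=6: 6 faults
Smallest f with faults ≤ 8 is 2.

2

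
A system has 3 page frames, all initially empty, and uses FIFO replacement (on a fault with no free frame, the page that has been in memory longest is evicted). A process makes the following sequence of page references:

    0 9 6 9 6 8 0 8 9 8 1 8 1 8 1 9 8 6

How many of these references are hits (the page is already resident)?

0 -> miss, frames {0}
9 -> miss, frames {0,9}
6 -> miss, frames {0,9,6}
9 -> hit
6 -> hit
8 -> miss, evict 0, frames {9,6,8}
0 -> miss, evict 9, frames {6,8,0}
8 -> hit
9 -> miss, evict 6, frames {8,0,9}
8 -> hit
1 -> miss, evict 8, frames {0,9,1}
8 -> miss, evict 0, frames {9,1,8}
1 -> hit
8 -> hit
1 -> hit
9 -> hit
8 -> hit
6 -> miss, evict 9, frames {1,8,6}
Hits: 9.

9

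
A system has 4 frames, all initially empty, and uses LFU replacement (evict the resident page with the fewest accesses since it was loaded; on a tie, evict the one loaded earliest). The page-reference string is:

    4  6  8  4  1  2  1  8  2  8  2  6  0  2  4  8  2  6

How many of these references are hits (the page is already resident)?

9

4 -> fault, frames {4}
6 -> fault, frames {4,6}
8 -> fault, frames {4,6,8}
4 -> hit
1 -> fault, frames {4,6,8,1}
2 -> fault, evict 6, frames {4,8,1,2}
1 -> hit
8 -> hit
2 -> hit
8 -> hit
2 -> hit
6 -> fault, evict 4, frames {8,1,2,6}
0 -> fault, evict 6, frames {8,1,2,0}
2 -> hit
4 -> fault, evict 0, frames {8,1,2,4}
8 -> hit
2 -> hit
6 -> fault, evict 4, frames {8,1,2,6}
Hits: 9.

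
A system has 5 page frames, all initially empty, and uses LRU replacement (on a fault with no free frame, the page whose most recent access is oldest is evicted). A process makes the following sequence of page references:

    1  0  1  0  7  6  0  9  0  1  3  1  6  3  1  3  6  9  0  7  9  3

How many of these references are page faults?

7

1 → miss, frames {1}
0 → miss, frames {1,0}
1 → hit
0 → hit
7 → miss, frames {1,0,7}
6 → miss, frames {1,0,7,6}
0 → hit
9 → miss, frames {1,7,6,0,9}
0 → hit
1 → hit
3 → miss, evict 7, frames {6,9,0,1,3}
1 → hit
6 → hit
3 → hit
1 → hit
3 → hit
6 → hit
9 → hit
0 → hit
7 → miss, evict 1, frames {3,6,9,0,7}
9 → hit
3 → hit
Page faults: 7.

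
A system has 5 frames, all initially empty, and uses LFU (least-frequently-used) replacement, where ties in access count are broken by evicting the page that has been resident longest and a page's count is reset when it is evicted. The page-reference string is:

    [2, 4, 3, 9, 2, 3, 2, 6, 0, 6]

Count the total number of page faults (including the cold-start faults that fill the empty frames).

6

2 -> miss, frames {2}
4 -> miss, frames {2,4}
3 -> miss, frames {2,4,3}
9 -> miss, frames {2,4,3,9}
2 -> hit
3 -> hit
2 -> hit
6 -> miss, frames {2,4,3,9,6}
0 -> miss, evict 4, frames {2,3,9,6,0}
6 -> hit
Page faults: 6.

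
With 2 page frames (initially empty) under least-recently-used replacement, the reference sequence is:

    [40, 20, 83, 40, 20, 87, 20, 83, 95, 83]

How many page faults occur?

40 -> fault, frames {40}
20 -> fault, frames {40,20}
83 -> fault, evict 40, frames {20,83}
40 -> fault, evict 20, frames {83,40}
20 -> fault, evict 83, frames {40,20}
87 -> fault, evict 40, frames {20,87}
20 -> hit
83 -> fault, evict 87, frames {20,83}
95 -> fault, evict 20, frames {83,95}
83 -> hit
Page faults: 8.

8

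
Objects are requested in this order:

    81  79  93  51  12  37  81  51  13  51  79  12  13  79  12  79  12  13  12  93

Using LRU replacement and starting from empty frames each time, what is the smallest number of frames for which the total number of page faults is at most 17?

2

f=1: 20 faults
f=2: 16 faults
f=3: 13 faults
f=4: 11 faults
f=5: 11 faults
f=6: 9 faults
f=7: 7 faults
Smallest f with faults ≤ 17 is 2.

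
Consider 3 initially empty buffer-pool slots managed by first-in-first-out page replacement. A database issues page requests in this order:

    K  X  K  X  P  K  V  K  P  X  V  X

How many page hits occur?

6

K -> fault, frames {K}
X -> fault, frames {K,X}
K -> hit
X -> hit
P -> fault, frames {K,X,P}
K -> hit
V -> fault, evict K, frames {X,P,V}
K -> fault, evict X, frames {P,V,K}
P -> hit
X -> fault, evict P, frames {V,K,X}
V -> hit
X -> hit
Hits: 6.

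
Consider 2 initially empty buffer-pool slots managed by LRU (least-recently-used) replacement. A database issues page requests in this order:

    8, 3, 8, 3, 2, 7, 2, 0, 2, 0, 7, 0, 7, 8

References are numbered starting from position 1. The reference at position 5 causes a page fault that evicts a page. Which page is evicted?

pos 1: 8 → fault, frames [8]
pos 2: 3 → fault, frames [8, 3]
pos 3: 8 → hit
pos 4: 3 → hit
pos 5: 2 → fault, evict 8, frames [3, 2]
At position 5, page 8 is evicted.

8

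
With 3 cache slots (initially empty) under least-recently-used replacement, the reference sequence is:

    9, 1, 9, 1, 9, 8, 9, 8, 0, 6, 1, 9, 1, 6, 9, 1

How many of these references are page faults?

9 -> miss, frames [9]
1 -> miss, frames [9, 1]
9 -> hit
1 -> hit
9 -> hit
8 -> miss, frames [1, 9, 8]
9 -> hit
8 -> hit
0 -> miss, evict 1, frames [9, 8, 0]
6 -> miss, evict 9, frames [8, 0, 6]
1 -> miss, evict 8, frames [0, 6, 1]
9 -> miss, evict 0, frames [6, 1, 9]
1 -> hit
6 -> hit
9 -> hit
1 -> hit
Page faults: 7.

7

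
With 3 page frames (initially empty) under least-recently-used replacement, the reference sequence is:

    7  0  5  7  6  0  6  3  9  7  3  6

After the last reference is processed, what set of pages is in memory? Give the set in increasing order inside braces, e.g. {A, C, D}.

7 → fault, frames (7)
0 → fault, frames (7 0)
5 → fault, frames (7 0 5)
7 → hit
6 → fault, evict 0, frames (5 7 6)
0 → fault, evict 5, frames (7 6 0)
6 → hit
3 → fault, evict 7, frames (0 6 3)
9 → fault, evict 0, frames (6 3 9)
7 → fault, evict 6, frames (3 9 7)
3 → hit
6 → fault, evict 9, frames (7 3 6)

{3, 6, 7}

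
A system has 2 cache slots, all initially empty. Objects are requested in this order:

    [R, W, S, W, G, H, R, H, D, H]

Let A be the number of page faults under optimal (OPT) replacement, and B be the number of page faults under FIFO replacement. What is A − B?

Under OPT: F F F . F F F . F . → 7 faults.
Under FIFO: F F F . F F F . F F → 8 faults.
A − B = 7 − 8 = -1.

-1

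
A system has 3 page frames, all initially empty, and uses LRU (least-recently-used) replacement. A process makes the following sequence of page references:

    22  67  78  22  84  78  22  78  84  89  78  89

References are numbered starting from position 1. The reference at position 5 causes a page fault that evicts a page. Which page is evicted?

pos 1: 22 → miss, frames {22}
pos 2: 67 → miss, frames {22,67}
pos 3: 78 → miss, frames {22,67,78}
pos 4: 22 → hit
pos 5: 84 → miss, evict 67, frames {78,22,84}
At position 5, page 67 is evicted.

67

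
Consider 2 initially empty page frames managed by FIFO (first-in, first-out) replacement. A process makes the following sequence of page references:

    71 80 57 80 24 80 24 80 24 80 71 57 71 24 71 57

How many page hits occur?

6

71: fault, frames (71)
80: fault, frames (71 80)
57: fault, evict 71, frames (80 57)
80: hit
24: fault, evict 80, frames (57 24)
80: fault, evict 57, frames (24 80)
24: hit
80: hit
24: hit
80: hit
71: fault, evict 24, frames (80 71)
57: fault, evict 80, frames (71 57)
71: hit
24: fault, evict 71, frames (57 24)
71: fault, evict 57, frames (24 71)
57: fault, evict 24, frames (71 57)
Hits: 6.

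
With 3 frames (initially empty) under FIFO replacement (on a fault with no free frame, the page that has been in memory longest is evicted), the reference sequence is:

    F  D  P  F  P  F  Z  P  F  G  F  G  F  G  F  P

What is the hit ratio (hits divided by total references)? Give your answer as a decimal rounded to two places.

0.56

F → miss, frames {F}
D → miss, frames {F,D}
P → miss, frames {F,D,P}
F → hit
P → hit
F → hit
Z → miss, evict F, frames {D,P,Z}
P → hit
F → miss, evict D, frames {P,Z,F}
G → miss, evict P, frames {Z,F,G}
F → hit
G → hit
F → hit
G → hit
F → hit
P → miss, evict Z, frames {F,G,P}
Hits: 9 of 16 references → 9/16 = 0.5625.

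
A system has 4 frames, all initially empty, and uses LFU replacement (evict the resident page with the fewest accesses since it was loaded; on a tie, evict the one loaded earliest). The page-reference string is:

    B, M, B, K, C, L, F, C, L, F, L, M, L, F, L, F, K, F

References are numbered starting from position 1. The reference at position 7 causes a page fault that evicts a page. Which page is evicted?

pos 1: B → miss, frames {B}
pos 2: M → miss, frames {B,M}
pos 3: B → hit
pos 4: K → miss, frames {B,M,K}
pos 5: C → miss, frames {B,M,K,C}
pos 6: L → miss, evict M, frames {B,K,C,L}
pos 7: F → miss, evict K, frames {B,C,L,F}
At position 7, page K is evicted.

K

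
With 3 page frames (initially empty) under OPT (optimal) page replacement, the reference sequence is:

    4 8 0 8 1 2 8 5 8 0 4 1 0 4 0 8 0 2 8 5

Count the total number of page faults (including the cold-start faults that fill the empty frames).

11

4 → fault, frames (4)
8 → fault, frames (4 8)
0 → fault, frames (4 8 0)
8 → hit
1 → fault, evict 4, frames (8 0 1)
2 → fault, evict 1, frames (8 0 2)
8 → hit
5 → fault, evict 2, frames (8 0 5)
8 → hit
0 → hit
4 → fault, evict 5, frames (8 0 4)
1 → fault, evict 8, frames (0 4 1)
0 → hit
4 → hit
0 → hit
8 → fault, evict 1, frames (0 4 8)
0 → hit
2 → fault, evict 4, frames (0 8 2)
8 → hit
5 → fault, evict 2, frames (0 8 5)
Page faults: 11.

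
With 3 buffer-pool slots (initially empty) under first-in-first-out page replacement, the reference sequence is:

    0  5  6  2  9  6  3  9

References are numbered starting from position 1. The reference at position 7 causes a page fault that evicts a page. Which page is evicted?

pos 1: 0: miss, frames [0]
pos 2: 5: miss, frames [0, 5]
pos 3: 6: miss, frames [0, 5, 6]
pos 4: 2: miss, evict 0, frames [5, 6, 2]
pos 5: 9: miss, evict 5, frames [6, 2, 9]
pos 6: 6: hit
pos 7: 3: miss, evict 6, frames [2, 9, 3]
At position 7, page 6 is evicted.

6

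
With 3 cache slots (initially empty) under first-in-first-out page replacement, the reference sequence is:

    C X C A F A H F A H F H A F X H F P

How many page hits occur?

11

C: miss, frames (C)
X: miss, frames (C X)
C: hit
A: miss, frames (C X A)
F: miss, evict C, frames (X A F)
A: hit
H: miss, evict X, frames (A F H)
F: hit
A: hit
H: hit
F: hit
H: hit
A: hit
F: hit
X: miss, evict A, frames (F H X)
H: hit
F: hit
P: miss, evict F, frames (H X P)
Hits: 11.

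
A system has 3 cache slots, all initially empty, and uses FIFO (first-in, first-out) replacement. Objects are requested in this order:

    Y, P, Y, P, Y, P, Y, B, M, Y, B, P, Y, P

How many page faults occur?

Y → fault, frames {Y}
P → fault, frames {Y,P}
Y → hit
P → hit
Y → hit
P → hit
Y → hit
B → fault, frames {Y,P,B}
M → fault, evict Y, frames {P,B,M}
Y → fault, evict P, frames {B,M,Y}
B → hit
P → fault, evict B, frames {M,Y,P}
Y → hit
P → hit
Page faults: 6.

6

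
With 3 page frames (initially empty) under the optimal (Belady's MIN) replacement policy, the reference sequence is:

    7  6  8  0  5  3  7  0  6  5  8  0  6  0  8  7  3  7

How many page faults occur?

7 → miss, frames [7]
6 → miss, frames [7, 6]
8 → miss, frames [7, 6, 8]
0 → miss, evict 8, frames [7, 6, 0]
5 → miss, evict 6, frames [7, 0, 5]
3 → miss, evict 5, frames [7, 0, 3]
7 → hit
0 → hit
6 → miss, evict 3, frames [7, 0, 6]
5 → miss, evict 7, frames [0, 6, 5]
8 → miss, evict 5, frames [0, 6, 8]
0 → hit
6 → hit
0 → hit
8 → hit
7 → miss, evict 8, frames [0, 6, 7]
3 → miss, evict 6, frames [0, 7, 3]
7 → hit
Page faults: 11.

11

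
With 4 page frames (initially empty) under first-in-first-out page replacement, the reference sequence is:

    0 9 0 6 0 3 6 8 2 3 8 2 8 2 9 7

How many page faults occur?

8

0: miss, frames [0]
9: miss, frames [0, 9]
0: hit
6: miss, frames [0, 9, 6]
0: hit
3: miss, frames [0, 9, 6, 3]
6: hit
8: miss, evict 0, frames [9, 6, 3, 8]
2: miss, evict 9, frames [6, 3, 8, 2]
3: hit
8: hit
2: hit
8: hit
2: hit
9: miss, evict 6, frames [3, 8, 2, 9]
7: miss, evict 3, frames [8, 2, 9, 7]
Page faults: 8.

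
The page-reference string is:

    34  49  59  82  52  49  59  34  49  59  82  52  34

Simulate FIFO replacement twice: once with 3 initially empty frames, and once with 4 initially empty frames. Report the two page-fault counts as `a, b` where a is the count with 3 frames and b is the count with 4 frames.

3 frames: F F F F F F F F . . F F . → 10 faults.
4 frames: F F F F F . . F F F F F F → 11 faults.
11 > 10: adding a frame increased faults — Belady's anomaly.

10, 11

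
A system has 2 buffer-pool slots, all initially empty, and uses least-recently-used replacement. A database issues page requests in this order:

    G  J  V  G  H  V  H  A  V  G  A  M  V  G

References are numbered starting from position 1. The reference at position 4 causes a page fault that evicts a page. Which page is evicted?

J

pos 1: G -> fault, frames (G)
pos 2: J -> fault, frames (G J)
pos 3: V -> fault, evict G, frames (J V)
pos 4: G -> fault, evict J, frames (V G)
At position 4, page J is evicted.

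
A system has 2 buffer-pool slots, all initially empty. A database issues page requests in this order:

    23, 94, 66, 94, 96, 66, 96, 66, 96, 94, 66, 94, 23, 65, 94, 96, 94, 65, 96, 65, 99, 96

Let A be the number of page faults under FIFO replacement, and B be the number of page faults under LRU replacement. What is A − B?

-2

Under FIFO: F F F . F . . . . F F . F F F F . F . . F F → 13 faults.
Under LRU: F F F . F F . . . F F . F F F F . F F . F F → 15 faults.
A − B = 13 − 15 = -2.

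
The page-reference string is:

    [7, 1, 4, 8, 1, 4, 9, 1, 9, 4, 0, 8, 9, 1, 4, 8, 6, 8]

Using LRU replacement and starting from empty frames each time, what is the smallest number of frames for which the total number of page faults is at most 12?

3

f=1: 18 faults
f=2: 16 faults
f=3: 12 faults
f=4: 10 faults
f=5: 7 faults
f=6: 7 faults
f=7: 7 faults
Smallest f with faults ≤ 12 is 3.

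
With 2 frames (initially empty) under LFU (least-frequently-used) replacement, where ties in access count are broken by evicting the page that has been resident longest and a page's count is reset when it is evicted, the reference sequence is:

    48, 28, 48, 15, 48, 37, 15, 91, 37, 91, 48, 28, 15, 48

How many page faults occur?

48 -> fault, frames [48]
28 -> fault, frames [48, 28]
48 -> hit
15 -> fault, evict 28, frames [48, 15]
48 -> hit
37 -> fault, evict 15, frames [48, 37]
15 -> fault, evict 37, frames [48, 15]
91 -> fault, evict 15, frames [48, 91]
37 -> fault, evict 91, frames [48, 37]
91 -> fault, evict 37, frames [48, 91]
48 -> hit
28 -> fault, evict 91, frames [48, 28]
15 -> fault, evict 28, frames [48, 15]
48 -> hit
Page faults: 10.

10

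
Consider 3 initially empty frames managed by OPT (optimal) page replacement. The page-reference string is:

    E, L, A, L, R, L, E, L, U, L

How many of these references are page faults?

5

E → miss, frames [E]
L → miss, frames [E, L]
A → miss, frames [E, L, A]
L → hit
R → miss, evict A, frames [E, L, R]
L → hit
E → hit
L → hit
U → miss, evict R, frames [E, L, U]
L → hit
Page faults: 5.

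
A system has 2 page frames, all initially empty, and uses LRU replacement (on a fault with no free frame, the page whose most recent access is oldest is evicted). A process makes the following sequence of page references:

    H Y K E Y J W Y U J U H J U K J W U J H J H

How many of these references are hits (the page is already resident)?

H -> fault, frames [H]
Y -> fault, frames [H, Y]
K -> fault, evict H, frames [Y, K]
E -> fault, evict Y, frames [K, E]
Y -> fault, evict K, frames [E, Y]
J -> fault, evict E, frames [Y, J]
W -> fault, evict Y, frames [J, W]
Y -> fault, evict J, frames [W, Y]
U -> fault, evict W, frames [Y, U]
J -> fault, evict Y, frames [U, J]
U -> hit
H -> fault, evict J, frames [U, H]
J -> fault, evict U, frames [H, J]
U -> fault, evict H, frames [J, U]
K -> fault, evict J, frames [U, K]
J -> fault, evict U, frames [K, J]
W -> fault, evict K, frames [J, W]
U -> fault, evict J, frames [W, U]
J -> fault, evict W, frames [U, J]
H -> fault, evict U, frames [J, H]
J -> hit
H -> hit
Hits: 3.

3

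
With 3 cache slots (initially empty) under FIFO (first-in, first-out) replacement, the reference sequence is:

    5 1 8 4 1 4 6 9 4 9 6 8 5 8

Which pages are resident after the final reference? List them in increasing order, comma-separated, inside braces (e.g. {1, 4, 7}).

{5, 8, 9}

5 -> fault, frames {5}
1 -> fault, frames {5,1}
8 -> fault, frames {5,1,8}
4 -> fault, evict 5, frames {1,8,4}
1 -> hit
4 -> hit
6 -> fault, evict 1, frames {8,4,6}
9 -> fault, evict 8, frames {4,6,9}
4 -> hit
9 -> hit
6 -> hit
8 -> fault, evict 4, frames {6,9,8}
5 -> fault, evict 6, frames {9,8,5}
8 -> hit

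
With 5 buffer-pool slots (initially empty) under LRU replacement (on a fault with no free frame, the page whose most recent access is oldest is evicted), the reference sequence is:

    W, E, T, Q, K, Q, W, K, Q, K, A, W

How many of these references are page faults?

6

W: fault, frames (W)
E: fault, frames (W E)
T: fault, frames (W E T)
Q: fault, frames (W E T Q)
K: fault, frames (W E T Q K)
Q: hit
W: hit
K: hit
Q: hit
K: hit
A: fault, evict E, frames (T W Q K A)
W: hit
Page faults: 6.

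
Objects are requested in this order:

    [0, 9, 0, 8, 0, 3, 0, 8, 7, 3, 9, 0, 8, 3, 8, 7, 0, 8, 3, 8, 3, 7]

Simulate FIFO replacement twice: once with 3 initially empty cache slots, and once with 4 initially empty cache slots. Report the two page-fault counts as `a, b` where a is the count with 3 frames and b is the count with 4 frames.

3 frames: F F . F . F F . F . F . F F . F F F F . . F → 14 faults.
4 frames: F F . F . F . . F . . F . . . . . . . . . . → 6 faults.
6 < 14: adding a frame reduced faults, as is typical.

14, 6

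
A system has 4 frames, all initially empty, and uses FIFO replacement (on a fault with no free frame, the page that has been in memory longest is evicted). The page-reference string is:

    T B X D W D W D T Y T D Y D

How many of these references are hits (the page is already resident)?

T: miss, frames [T]
B: miss, frames [T, B]
X: miss, frames [T, B, X]
D: miss, frames [T, B, X, D]
W: miss, evict T, frames [B, X, D, W]
D: hit
W: hit
D: hit
T: miss, evict B, frames [X, D, W, T]
Y: miss, evict X, frames [D, W, T, Y]
T: hit
D: hit
Y: hit
D: hit
Hits: 7.

7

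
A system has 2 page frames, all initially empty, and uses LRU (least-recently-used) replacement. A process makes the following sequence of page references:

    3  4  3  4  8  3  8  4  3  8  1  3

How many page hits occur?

3 -> fault, frames [3]
4 -> fault, frames [3, 4]
3 -> hit
4 -> hit
8 -> fault, evict 3, frames [4, 8]
3 -> fault, evict 4, frames [8, 3]
8 -> hit
4 -> fault, evict 3, frames [8, 4]
3 -> fault, evict 8, frames [4, 3]
8 -> fault, evict 4, frames [3, 8]
1 -> fault, evict 3, frames [8, 1]
3 -> fault, evict 8, frames [1, 3]
Hits: 3.

3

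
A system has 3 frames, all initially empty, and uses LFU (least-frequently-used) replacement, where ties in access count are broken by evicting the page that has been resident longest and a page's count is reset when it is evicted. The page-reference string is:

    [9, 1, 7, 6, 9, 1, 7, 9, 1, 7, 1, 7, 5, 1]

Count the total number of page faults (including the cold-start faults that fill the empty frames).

9: miss, frames (9)
1: miss, frames (9 1)
7: miss, frames (9 1 7)
6: miss, evict 9, frames (1 7 6)
9: miss, evict 1, frames (7 6 9)
1: miss, evict 7, frames (6 9 1)
7: miss, evict 6, frames (9 1 7)
9: hit
1: hit
7: hit
1: hit
7: hit
5: miss, evict 9, frames (1 7 5)
1: hit
Page faults: 8.

8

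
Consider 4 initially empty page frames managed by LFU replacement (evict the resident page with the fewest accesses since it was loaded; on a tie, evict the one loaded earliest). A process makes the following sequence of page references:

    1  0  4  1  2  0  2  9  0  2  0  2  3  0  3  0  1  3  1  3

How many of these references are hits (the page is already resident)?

14

1 -> miss, frames [1]
0 -> miss, frames [1, 0]
4 -> miss, frames [1, 0, 4]
1 -> hit
2 -> miss, frames [1, 0, 4, 2]
0 -> hit
2 -> hit
9 -> miss, evict 4, frames [1, 0, 2, 9]
0 -> hit
2 -> hit
0 -> hit
2 -> hit
3 -> miss, evict 9, frames [1, 0, 2, 3]
0 -> hit
3 -> hit
0 -> hit
1 -> hit
3 -> hit
1 -> hit
3 -> hit
Hits: 14.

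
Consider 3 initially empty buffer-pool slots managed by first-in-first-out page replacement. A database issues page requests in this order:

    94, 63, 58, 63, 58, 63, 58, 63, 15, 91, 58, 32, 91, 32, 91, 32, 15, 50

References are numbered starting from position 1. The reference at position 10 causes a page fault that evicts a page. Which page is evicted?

63

pos 1: 94: miss, frames [94]
pos 2: 63: miss, frames [94, 63]
pos 3: 58: miss, frames [94, 63, 58]
pos 4: 63: hit
pos 5: 58: hit
pos 6: 63: hit
pos 7: 58: hit
pos 8: 63: hit
pos 9: 15: miss, evict 94, frames [63, 58, 15]
pos 10: 91: miss, evict 63, frames [58, 15, 91]
At position 10, page 63 is evicted.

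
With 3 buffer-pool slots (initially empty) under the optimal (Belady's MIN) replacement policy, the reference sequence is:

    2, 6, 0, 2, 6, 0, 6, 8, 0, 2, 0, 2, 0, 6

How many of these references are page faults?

5

2 → miss, frames {2}
6 → miss, frames {2,6}
0 → miss, frames {2,6,0}
2 → hit
6 → hit
0 → hit
6 → hit
8 → miss, evict 6, frames {2,0,8}
0 → hit
2 → hit
0 → hit
2 → hit
0 → hit
6 → miss, evict 8, frames {2,0,6}
Page faults: 5.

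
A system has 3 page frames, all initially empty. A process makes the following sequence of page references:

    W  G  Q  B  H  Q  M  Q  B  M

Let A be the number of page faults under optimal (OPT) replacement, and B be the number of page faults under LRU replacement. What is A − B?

Under OPT: F F F F F . F . . . → 6 faults.
Under LRU: F F F F F . F . F . → 7 faults.
A − B = 6 − 7 = -1.

-1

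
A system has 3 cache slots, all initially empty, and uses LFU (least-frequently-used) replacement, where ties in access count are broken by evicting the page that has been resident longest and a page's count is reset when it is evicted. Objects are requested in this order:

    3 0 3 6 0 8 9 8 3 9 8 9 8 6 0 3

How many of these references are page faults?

3 → fault, frames [3]
0 → fault, frames [3, 0]
3 → hit
6 → fault, frames [3, 0, 6]
0 → hit
8 → fault, evict 6, frames [3, 0, 8]
9 → fault, evict 8, frames [3, 0, 9]
8 → fault, evict 9, frames [3, 0, 8]
3 → hit
9 → fault, evict 8, frames [3, 0, 9]
8 → fault, evict 9, frames [3, 0, 8]
9 → fault, evict 8, frames [3, 0, 9]
8 → fault, evict 9, frames [3, 0, 8]
6 → fault, evict 8, frames [3, 0, 6]
0 → hit
3 → hit
Page faults: 11.

11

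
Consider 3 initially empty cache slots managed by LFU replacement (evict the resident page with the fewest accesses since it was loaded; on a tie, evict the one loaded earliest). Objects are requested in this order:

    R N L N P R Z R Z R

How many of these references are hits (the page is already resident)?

4

R: miss, frames {R}
N: miss, frames {R,N}
L: miss, frames {R,N,L}
N: hit
P: miss, evict R, frames {N,L,P}
R: miss, evict L, frames {N,P,R}
Z: miss, evict P, frames {N,R,Z}
R: hit
Z: hit
R: hit
Hits: 4.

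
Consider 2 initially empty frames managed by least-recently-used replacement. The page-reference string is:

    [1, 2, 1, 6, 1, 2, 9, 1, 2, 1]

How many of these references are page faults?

7

1: fault, frames (1)
2: fault, frames (1 2)
1: hit
6: fault, evict 2, frames (1 6)
1: hit
2: fault, evict 6, frames (1 2)
9: fault, evict 1, frames (2 9)
1: fault, evict 2, frames (9 1)
2: fault, evict 9, frames (1 2)
1: hit
Page faults: 7.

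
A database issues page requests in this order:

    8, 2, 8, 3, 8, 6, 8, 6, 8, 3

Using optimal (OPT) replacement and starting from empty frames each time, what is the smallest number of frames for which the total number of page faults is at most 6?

f=1: 10 faults
f=2: 5 faults
f=3: 4 faults
f=4: 4 faults
Smallest f with faults ≤ 6 is 2.

2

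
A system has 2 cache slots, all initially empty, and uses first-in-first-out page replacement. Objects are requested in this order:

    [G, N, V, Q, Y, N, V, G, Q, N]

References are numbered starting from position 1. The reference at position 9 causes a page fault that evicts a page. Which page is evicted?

pos 1: G -> miss, frames {G}
pos 2: N -> miss, frames {G,N}
pos 3: V -> miss, evict G, frames {N,V}
pos 4: Q -> miss, evict N, frames {V,Q}
pos 5: Y -> miss, evict V, frames {Q,Y}
pos 6: N -> miss, evict Q, frames {Y,N}
pos 7: V -> miss, evict Y, frames {N,V}
pos 8: G -> miss, evict N, frames {V,G}
pos 9: Q -> miss, evict V, frames {G,Q}
At position 9, page V is evicted.

V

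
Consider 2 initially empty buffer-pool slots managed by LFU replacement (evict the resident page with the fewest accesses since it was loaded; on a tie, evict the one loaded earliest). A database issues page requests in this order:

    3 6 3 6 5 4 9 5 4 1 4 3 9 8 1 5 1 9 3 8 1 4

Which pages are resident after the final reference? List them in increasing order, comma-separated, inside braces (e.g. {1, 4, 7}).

{4, 6}

3 → miss, frames (3)
6 → miss, frames (3 6)
3 → hit
6 → hit
5 → miss, evict 3, frames (6 5)
4 → miss, evict 5, frames (6 4)
9 → miss, evict 4, frames (6 9)
5 → miss, evict 9, frames (6 5)
4 → miss, evict 5, frames (6 4)
1 → miss, evict 4, frames (6 1)
4 → miss, evict 1, frames (6 4)
3 → miss, evict 4, frames (6 3)
9 → miss, evict 3, frames (6 9)
8 → miss, evict 9, frames (6 8)
1 → miss, evict 8, frames (6 1)
5 → miss, evict 1, frames (6 5)
1 → miss, evict 5, frames (6 1)
9 → miss, evict 1, frames (6 9)
3 → miss, evict 9, frames (6 3)
8 → miss, evict 3, frames (6 8)
1 → miss, evict 8, frames (6 1)
4 → miss, evict 1, frames (6 4)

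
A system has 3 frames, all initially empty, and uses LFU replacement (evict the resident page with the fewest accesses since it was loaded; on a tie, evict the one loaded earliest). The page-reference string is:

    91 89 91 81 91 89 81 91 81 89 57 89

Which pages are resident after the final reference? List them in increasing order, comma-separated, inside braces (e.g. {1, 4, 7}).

{81, 89, 91}

91 -> fault, frames (91)
89 -> fault, frames (91 89)
91 -> hit
81 -> fault, frames (91 89 81)
91 -> hit
89 -> hit
81 -> hit
91 -> hit
81 -> hit
89 -> hit
57 -> fault, evict 89, frames (91 81 57)
89 -> fault, evict 57, frames (91 81 89)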